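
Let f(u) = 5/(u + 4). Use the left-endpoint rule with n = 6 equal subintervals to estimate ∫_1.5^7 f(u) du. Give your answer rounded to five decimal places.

3.68272

Δu = (7 − 1.5)/6 = 11/12.
Left endpoints: 1.5, 29/12, 10/3, 4.25, 31/6, 73/12.
f(1.5) = 10/11, f(29/12) = 60/77, f(10/3) = 15/22, f(4.25) = 20/33, f(31/6) = 6/11, f(73/12) = 60/121.
Sum = Δu · [f(1.5) + f(29/12) + f(10/3) + ...].
Sum ≈ 3.68272.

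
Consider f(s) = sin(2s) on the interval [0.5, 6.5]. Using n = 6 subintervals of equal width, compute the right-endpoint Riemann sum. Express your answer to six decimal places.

-0.328522

Δs = (6.5 − 0.5)/6 = 1.
Right endpoints: 1.5, 2.5, 3.5, 4.5, 5.5, 6.5.
f(1.5) ≈ 0.141120, f(2.5) ≈ -0.958924, f(3.5) ≈ 0.656987, f(4.5) ≈ 0.412118, f(5.5) ≈ -0.999990, f(6.5) ≈ 0.420167.
Sum = Δs · [f(1.5) + f(2.5) + f(3.5) + ...].
Sum ≈ -0.328522.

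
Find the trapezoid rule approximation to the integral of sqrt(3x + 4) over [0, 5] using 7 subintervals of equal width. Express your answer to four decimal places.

Δx = (5 − 0)/7 = 5/7.
f(0) ≈ 2.0000, f(5/7) ≈ 2.4785, f(10/7) ≈ 2.8785, f(15/7) ≈ 3.2293, f(20/7) ≈ 3.5456, f(25/7) ≈ 3.8359, f(30/7) ≈ 4.1057, f(5) ≈ 4.3589.
T_7 = (Δx/2)·[f(x_0) + 2f(x_1) + ... + 2f(x_{6}) + f(x_7)].
Sum ≈ 16.6093.

16.6093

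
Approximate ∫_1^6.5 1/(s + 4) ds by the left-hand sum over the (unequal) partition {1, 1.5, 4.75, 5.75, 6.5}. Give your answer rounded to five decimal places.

Subinterval widths: 0.5, 3.25, 1, 0.75.
Left endpoints: 1, 1.5, 4.75, 5.75.
f(1) = 0.2, f(1.5) = 2/11, f(4.75) = 4/35, f(5.75) = 4/39.
Sum = Σ Δs_i · f(s_i).
Sum ≈ 0.88212.

0.88212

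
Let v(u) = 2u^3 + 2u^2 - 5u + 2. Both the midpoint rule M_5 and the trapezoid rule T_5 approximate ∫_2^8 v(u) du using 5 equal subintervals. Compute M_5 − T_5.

M_5 = 2214.96.
T_5 = 2284.08.
M_5 − T_5 = -69.12.

-69.12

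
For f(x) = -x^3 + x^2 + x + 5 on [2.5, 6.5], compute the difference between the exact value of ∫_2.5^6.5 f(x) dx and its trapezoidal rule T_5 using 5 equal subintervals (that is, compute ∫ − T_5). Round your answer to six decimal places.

Exact integral: ∫_2.5^6.5 f(x) dx ≈ -312.16666667.
T_5 = -317.5.
Error ≈ -312.16666667 − (-317.5) ≈ 5.333333.

5.333333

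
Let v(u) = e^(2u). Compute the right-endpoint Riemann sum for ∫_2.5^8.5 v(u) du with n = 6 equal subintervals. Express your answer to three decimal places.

Δu = (8.5 − 2.5)/6 = 1.
Right endpoints: 3.5, 4.5, 5.5, 6.5, 7.5, 8.5.
v(3.5) ≈ 1096.633, v(4.5) ≈ 8103.084, v(5.5) ≈ 59874.142, v(6.5) ≈ 442413.392, v(7.5) ≈ 3269017.372, v(8.5) ≈ 24154952.754.
Sum = Δu · [v(3.5) + v(4.5) + v(5.5) + ...].
Sum ≈ 27935457.377.

27935457.377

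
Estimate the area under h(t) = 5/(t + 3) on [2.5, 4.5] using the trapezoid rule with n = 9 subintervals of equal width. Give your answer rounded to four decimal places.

1.5511

Δt = (4.5 − 2.5)/9 = 2/9.
h(2.5) = 10/11, h(49/18) = 90/103, h(53/18) = 90/107, h(19/6) = 30/37, h(61/18) = 18/23, h(65/18) = 90/119, h(23/6) = 30/41, h(73/18) = 90/127, h(77/18) = 90/131, h(4.5) = 2/3.
T_9 = (Δt/2)·[h(t_0) + 2h(t_1) + ... + 2h(t_{8}) + h(t_9)].
Sum ≈ 1.5511.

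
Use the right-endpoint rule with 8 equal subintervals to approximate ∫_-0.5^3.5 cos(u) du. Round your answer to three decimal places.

-0.328

Δu = (3.5 − (-0.5))/8 = 0.5.
Right endpoints: 0, 0.5, 1, 1.5, 2, 2.5, 3, 3.5.
f(0) ≈ 1.000, f(0.5) ≈ 0.878, f(1) ≈ 0.540, f(1.5) ≈ 0.071, f(2) ≈ -0.416, f(2.5) ≈ -0.801, f(3) ≈ -0.990, f(3.5) ≈ -0.936.
Sum = Δu · [f(0) + f(0.5) + f(1) + ...].
Sum ≈ -0.328.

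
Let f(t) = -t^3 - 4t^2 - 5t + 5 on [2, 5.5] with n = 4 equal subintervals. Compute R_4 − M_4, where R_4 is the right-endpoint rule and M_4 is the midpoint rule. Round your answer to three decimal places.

-133.099

R_4 ≈ -613.75098.
M_4 ≈ -480.65186.
R_4 − M_4 ≈ -133.099.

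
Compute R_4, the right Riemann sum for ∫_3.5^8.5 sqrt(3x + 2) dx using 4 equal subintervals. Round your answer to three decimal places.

23.276

Δx = (8.5 − 3.5)/4 = 1.25.
Right endpoints: 4.75, 6, 7.25, 8.5.
f(4.75) ≈ 4.031, f(6) ≈ 4.472, f(7.25) ≈ 4.873, f(8.5) ≈ 5.244.
Sum = Δx · [f(4.75) + f(6) + f(7.25) + f(8.5)].
Sum ≈ 23.276.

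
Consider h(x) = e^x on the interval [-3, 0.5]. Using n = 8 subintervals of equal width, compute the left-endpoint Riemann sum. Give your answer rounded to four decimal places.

1.2746

Δx = (0.5 − (-3))/8 = 0.4375.
Left endpoints: -3, -2.5625, -2.125, -1.6875, -1.25, -0.8125, -0.375, 0.0625.
h(-3) ≈ 0.0498, h(-2.5625) ≈ 0.0771, h(-2.125) ≈ 0.1194, h(-1.6875) ≈ 0.1850, h(-1.25) ≈ 0.2865, h(-0.8125) ≈ 0.4437, h(-0.375) ≈ 0.6873, h(0.0625) ≈ 1.0645.
Sum = Δx · [h(-3) + h(-2.5625) + h(-2.125) + ...].
Sum ≈ 1.2746.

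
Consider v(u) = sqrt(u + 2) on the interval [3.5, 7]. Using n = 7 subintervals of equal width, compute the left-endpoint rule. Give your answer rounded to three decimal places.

9.236

Δu = (7 − 3.5)/7 = 0.5.
Left endpoints: 3.5, 4, 4.5, 5, 5.5, 6, 6.5.
v(3.5) ≈ 2.345, v(4) ≈ 2.449, v(4.5) ≈ 2.550, v(5) ≈ 2.646, v(5.5) ≈ 2.739, v(6) ≈ 2.828, v(6.5) ≈ 2.915.
Sum = Δu · [v(3.5) + v(4) + v(4.5) + ...].
Sum ≈ 9.236.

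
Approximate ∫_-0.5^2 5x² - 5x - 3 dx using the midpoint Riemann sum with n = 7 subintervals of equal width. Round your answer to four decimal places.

-3.4662

Δx = (2 − (-0.5))/7 = 5/14.
Midpoints: -9/28, 1/28, 11/28, 0.75, 31/28, 41/28, 51/28.
f(-9/28) = -687/784, f(1/28) = -2487/784, f(11/28) = -3287/784, f(0.75) = -3.9375, f(31/28) = -1887/784, f(41/28) = 313/784, f(51/28) = 3513/784.
Sum = Δx · [f(-9/28) + f(1/28) + f(11/28) + ...].
Sum ≈ -3.4662.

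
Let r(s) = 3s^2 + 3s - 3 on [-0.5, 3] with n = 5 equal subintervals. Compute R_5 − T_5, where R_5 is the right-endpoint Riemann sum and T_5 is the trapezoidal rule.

R_5 = 43.47.
T_5 = 30.6075.
R_5 − T_5 = 12.8625.

12.8625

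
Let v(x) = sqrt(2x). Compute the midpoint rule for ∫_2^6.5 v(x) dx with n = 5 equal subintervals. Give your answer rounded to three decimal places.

Δx = (6.5 − 2)/5 = 0.9.
Midpoints: 2.45, 3.35, 4.25, 5.15, 6.05.
v(2.45) ≈ 2.214, v(3.35) ≈ 2.588, v(4.25) ≈ 2.915, v(5.15) ≈ 3.209, v(6.05) ≈ 3.479.
Sum = Δx · [v(2.45) + v(3.35) + v(4.25) + v(5.15) + v(6.05)].
Sum ≈ 12.965.

12.965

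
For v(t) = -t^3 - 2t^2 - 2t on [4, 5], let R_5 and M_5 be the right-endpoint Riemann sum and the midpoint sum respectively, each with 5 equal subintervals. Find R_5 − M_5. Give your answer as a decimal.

-8.255

R_5 = -150.12.
M_5 = -141.865.
R_5 − M_5 = -8.255.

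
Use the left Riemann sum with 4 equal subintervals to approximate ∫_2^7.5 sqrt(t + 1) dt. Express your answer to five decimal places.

12.22497

Δt = (7.5 − 2)/4 = 1.375.
Left endpoints: 2, 3.375, 4.75, 6.125.
f(2) ≈ 1.73205, f(3.375) ≈ 2.09165, f(4.75) ≈ 2.39792, f(6.125) ≈ 2.66927.
Sum = Δt · [f(2) + f(3.375) + f(4.75) + f(6.125)].
Sum ≈ 12.22497.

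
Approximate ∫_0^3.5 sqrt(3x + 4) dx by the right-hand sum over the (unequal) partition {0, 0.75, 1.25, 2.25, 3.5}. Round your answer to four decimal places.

Subinterval widths: 0.75, 0.5, 1, 1.25.
Right endpoints: 0.75, 1.25, 2.25, 3.5.
f(0.75) ≈ 2.5000, f(1.25) ≈ 2.7839, f(2.25) ≈ 3.2787, f(3.5) ≈ 3.8079.
Sum = Σ Δx_i · f(x_i).
Sum ≈ 11.3055.

11.3055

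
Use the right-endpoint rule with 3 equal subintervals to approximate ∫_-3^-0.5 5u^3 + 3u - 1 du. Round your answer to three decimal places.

-65.278

Δu = (-0.5 − (-3))/3 = 5/6.
Right endpoints: -13/6, -4/3, -0.5.
f(-13/6) = -12605/216, f(-4/3) = -455/27, f(-0.5) = -3.125.
Sum = Δu · [f(-13/6) + f(-4/3) + f(-0.5)].
Sum ≈ -65.278.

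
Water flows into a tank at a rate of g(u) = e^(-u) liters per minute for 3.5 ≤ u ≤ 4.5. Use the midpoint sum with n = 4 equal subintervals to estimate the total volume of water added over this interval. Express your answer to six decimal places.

0.019039

Δu = (4.5 − 3.5)/4 = 0.25.
Midpoints: 3.625, 3.875, 4.125, 4.375.
g(3.625) ≈ 0.026649, g(3.875) ≈ 0.020754, g(4.125) ≈ 0.016163, g(4.375) ≈ 0.012588.
Sum = Δu · [g(3.625) + g(3.875) + g(4.125) + g(4.375)].
Sum ≈ 0.019039.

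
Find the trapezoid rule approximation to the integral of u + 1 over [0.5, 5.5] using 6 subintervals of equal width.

Δu = (5.5 − 0.5)/6 = 5/6.
f(0.5) = 1.5, f(4/3) = 7/3, f(13/6) = 19/6, f(3) = 4, f(23/6) = 29/6, f(14/3) = 17/3, f(5.5) = 6.5.
T_6 = (Δu/2)·[f(u_0) + 2f(u_1) + ... + 2f(u_{5}) + f(u_6)].
Sum = 20.

20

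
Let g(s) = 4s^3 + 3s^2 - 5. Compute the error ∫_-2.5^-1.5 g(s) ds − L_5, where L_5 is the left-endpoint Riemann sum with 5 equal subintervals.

3.84

Exact integral: ∫_-2.5^-1.5 g(s) ds = -26.75.
L_5 = -30.59.
Error = -26.75 − (-30.59) = 3.84.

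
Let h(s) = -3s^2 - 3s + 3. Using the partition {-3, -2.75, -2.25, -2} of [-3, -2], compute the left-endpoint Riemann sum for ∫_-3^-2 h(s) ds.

Subinterval widths: 0.25, 0.5, 0.25.
Left endpoints: -3, -2.75, -2.25.
h(-3) = -15, h(-2.75) = -11.4375, h(-2.25) = -5.4375.
Sum = Σ Δs_i · h(s_i).
Sum = -10.828125.

-10.828125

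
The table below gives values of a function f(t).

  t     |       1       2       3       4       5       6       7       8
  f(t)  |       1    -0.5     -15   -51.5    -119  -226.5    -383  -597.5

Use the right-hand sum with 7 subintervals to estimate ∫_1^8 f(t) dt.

-1393

Δt = 1.
Sum = 1·[(-0.5) + (-15) + (-51.5) + (-119) + (-226.5) + (-383) + (-597.5)] = -1393.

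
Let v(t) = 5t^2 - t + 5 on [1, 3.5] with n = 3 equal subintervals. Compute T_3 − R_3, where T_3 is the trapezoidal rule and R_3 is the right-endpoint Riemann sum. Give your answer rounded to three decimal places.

T_3 ≈ 78.11343.
R_3 ≈ 100.50926.
T_3 − R_3 ≈ -22.396.

-22.396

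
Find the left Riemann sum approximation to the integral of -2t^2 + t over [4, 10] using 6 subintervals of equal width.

-503

Δt = (10 − 4)/6 = 1.
Left endpoints: 4, 5, 6, 7, 8, 9.
f(4) = -28, f(5) = -45, f(6) = -66, f(7) = -91, f(8) = -120, f(9) = -153.
Sum = Δt · [f(4) + f(5) + f(6) + ...].
Sum = -503.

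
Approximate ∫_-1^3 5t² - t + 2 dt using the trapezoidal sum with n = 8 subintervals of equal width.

Δt = (3 − (-1))/8 = 0.5.
f(-1) = 8, f(-0.5) = 3.75, f(0) = 2, f(0.5) = 2.75, f(1) = 6, f(1.5) = 11.75, f(2) = 20, f(2.5) = 30.75, f(3) = 44.
T_8 = (Δt/2)·[f(t_0) + 2f(t_1) + ... + 2f(t_{7}) + f(t_8)].
Sum = 51.5.

51.5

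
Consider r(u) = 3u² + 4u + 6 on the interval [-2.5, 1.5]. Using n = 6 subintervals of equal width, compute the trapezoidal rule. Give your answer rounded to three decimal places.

Δu = (1.5 − (-2.5))/6 = 2/3.
r(-2.5) = 14.75, r(-11/6) = 8.75, r(-7/6) = 65/12, r(-0.5) = 4.75, r(1/6) = 6.75, r(5/6) = 137/12, r(1.5) = 18.75.
T_6 = (Δu/2)·[r(u_0) + 2r(u_1) + ... + 2r(u_{5}) + r(u_6)].
Sum ≈ 35.889.

35.889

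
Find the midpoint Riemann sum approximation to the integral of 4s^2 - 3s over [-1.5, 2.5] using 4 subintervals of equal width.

18

Δs = (2.5 − (-1.5))/4 = 1.
Midpoints: -1, 0, 1, 2.
f(-1) = 7, f(0) = 0, f(1) = 1, f(2) = 10.
Sum = Δs · [f(-1) + f(0) + f(1) + f(2)].
Sum = 18.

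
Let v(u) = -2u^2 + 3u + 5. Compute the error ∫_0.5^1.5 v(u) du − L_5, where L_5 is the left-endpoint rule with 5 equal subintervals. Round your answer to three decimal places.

Exact integral: ∫_0.5^1.5 v(u) du ≈ 5.83333.
L_5 = 5.92.
Error ≈ 5.83333 − 5.92 ≈ -0.087.

-0.087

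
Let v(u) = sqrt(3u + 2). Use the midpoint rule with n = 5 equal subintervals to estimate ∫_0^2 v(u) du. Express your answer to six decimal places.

Δu = (2 − 0)/5 = 0.4.
Midpoints: 0.2, 0.6, 1, 1.4, 1.8.
v(0.2) ≈ 1.612452, v(0.6) ≈ 1.949359, v(1) ≈ 2.236068, v(1.4) ≈ 2.489980, v(1.8) ≈ 2.720294.
Sum = Δu · [v(0.2) + v(0.6) + v(1) + v(1.4) + v(1.8)].
Sum ≈ 4.403261.

4.403261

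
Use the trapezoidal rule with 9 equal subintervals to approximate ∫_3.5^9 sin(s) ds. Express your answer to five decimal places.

Δs = (9 − 3.5)/9 = 11/18.
f(3.5) ≈ -0.35078, f(37/9) ≈ -0.82461, f(85/18) ≈ -0.99995, f(16/3) ≈ -0.81333, f(107/18) ≈ -0.33230, f(59/9) ≈ 0.26902, f(43/6) ≈ 0.77295, f(70/9) ≈ 0.99710, f(151/18) ≈ 0.86032, f(9) ≈ 0.41212.
T_9 = (Δs/2)·[f(s_0) + 2f(s_1) + ... + 2f(s_{8}) + f(s_9)].
Sum ≈ -0.02453.

-0.02453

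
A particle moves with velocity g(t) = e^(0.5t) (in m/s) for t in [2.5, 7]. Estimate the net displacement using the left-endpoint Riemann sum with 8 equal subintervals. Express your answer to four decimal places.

Δt = (7 − 2.5)/8 = 0.5625.
Left endpoints: 2.5, 3.0625, 3.625, 4.1875, 4.75, 5.3125, 5.875, 6.4375.
g(2.5) ≈ 3.4903, g(3.0625) ≈ 4.6240, g(3.625) ≈ 6.1257, g(4.1875) ≈ 8.1153, g(4.75) ≈ 10.7510, g(5.3125) ≈ 14.2428, g(5.875) ≈ 18.8686, g(6.4375) ≈ 24.9969.
Sum = Δt · [g(2.5) + g(3.0625) + g(3.625) + ...].
Sum ≈ 51.3082.

51.3082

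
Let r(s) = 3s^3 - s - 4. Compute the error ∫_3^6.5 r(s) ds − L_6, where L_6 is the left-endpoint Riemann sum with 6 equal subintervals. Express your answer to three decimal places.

207.165

Exact integral: ∫_3^6.5 r(s) ds = 1247.421875.
L_6 ≈ 1040.25651.
Error ≈ 1247.421875 − 1040.25651 ≈ 207.165.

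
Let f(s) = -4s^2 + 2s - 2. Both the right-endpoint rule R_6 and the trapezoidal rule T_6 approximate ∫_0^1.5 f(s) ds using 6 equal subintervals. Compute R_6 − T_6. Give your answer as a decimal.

-0.75

R_6 = -6.0625.
T_6 = -5.3125.
R_6 − T_6 = -0.75.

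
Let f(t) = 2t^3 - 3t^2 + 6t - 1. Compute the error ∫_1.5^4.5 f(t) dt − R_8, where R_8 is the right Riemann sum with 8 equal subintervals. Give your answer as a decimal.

-27.2109375

Exact integral: ∫_1.5^4.5 f(t) dt = 165.75.
R_8 = 192.9609375.
Error = 165.75 − 192.9609375 = -27.2109375.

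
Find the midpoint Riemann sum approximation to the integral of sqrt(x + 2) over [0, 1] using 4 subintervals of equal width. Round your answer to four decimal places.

Δx = (1 − 0)/4 = 0.25.
Midpoints: 0.125, 0.375, 0.625, 0.875.
f(0.125) ≈ 1.4577, f(0.375) ≈ 1.5411, f(0.625) ≈ 1.6202, f(0.875) ≈ 1.6956.
Sum = Δx · [f(0.125) + f(0.375) + f(0.625) + f(0.875)].
Sum ≈ 1.5787.

1.5787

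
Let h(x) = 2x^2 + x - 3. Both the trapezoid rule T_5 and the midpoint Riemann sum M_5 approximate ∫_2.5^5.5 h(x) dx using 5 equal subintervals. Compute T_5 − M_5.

T_5 = 103.86.
M_5 = 103.32.
T_5 − M_5 = 0.54.

0.54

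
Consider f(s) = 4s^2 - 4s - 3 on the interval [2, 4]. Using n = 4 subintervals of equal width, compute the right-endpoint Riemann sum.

Δs = (4 − 2)/4 = 0.5.
Right endpoints: 2.5, 3, 3.5, 4.
f(2.5) = 12, f(3) = 21, f(3.5) = 32, f(4) = 45.
Sum = Δs · [f(2.5) + f(3) + f(3.5) + f(4)].
Sum = 55.

55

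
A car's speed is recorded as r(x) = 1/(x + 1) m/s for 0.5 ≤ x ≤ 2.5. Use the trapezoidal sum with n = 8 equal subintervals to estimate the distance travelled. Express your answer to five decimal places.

0.84918

Δx = (2.5 − 0.5)/8 = 0.25.
r(0.5) = 2/3, r(0.75) = 4/7, r(1) = 0.5, r(1.25) = 4/9, r(1.5) = 0.4, r(1.75) = 4/11, r(2) = 1/3, r(2.25) = 4/13, r(2.5) = 2/7.
T_8 = (Δx/2)·[r(x_0) + 2r(x_1) + ... + 2r(x_{7}) + r(x_8)].
Sum ≈ 0.84918.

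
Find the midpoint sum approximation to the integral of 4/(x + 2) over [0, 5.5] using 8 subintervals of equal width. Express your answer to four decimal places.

Δx = (5.5 − 0)/8 = 0.6875.
Midpoints: 0.34375, 1.03125, 1.71875, 2.40625, 3.09375, 3.78125, 4.46875, 5.15625.
f(0.34375) = 128/75, f(1.03125) = 128/97, f(1.71875) = 128/119, f(2.40625) = 128/141, f(3.09375) = 128/163, f(3.78125) = 128/185, f(4.46875) = 128/207, f(5.15625) = 128/229.
Sum = Δx · [f(0.34375) + f(1.03125) + f(1.71875) + ...].
Sum ≈ 5.2691.

5.2691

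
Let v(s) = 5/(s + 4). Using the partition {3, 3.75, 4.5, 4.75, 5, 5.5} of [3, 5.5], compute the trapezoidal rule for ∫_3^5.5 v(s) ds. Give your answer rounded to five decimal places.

1.52862

Subinterval widths: 0.75, 0.75, 0.25, 0.25, 0.5.
v(3) = 5/7, v(3.75) = 20/31, v(4.5) = 10/17, v(4.75) = 4/7, v(5) = 5/9, v(5.5) = 10/19.
On each subinterval the trapezoid contributes (Δs_i/2)·[v(s_{i-1}) + v(s_i)].
Sum ≈ 1.52862.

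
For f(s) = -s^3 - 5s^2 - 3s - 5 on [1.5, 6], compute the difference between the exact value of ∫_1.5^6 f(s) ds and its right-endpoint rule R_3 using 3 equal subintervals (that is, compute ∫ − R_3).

323.578125

Exact integral: ∫_1.5^6 f(s) ds = -750.234375.
R_3 = -1073.8125.
Error = -750.234375 − (-1073.8125) = 323.578125.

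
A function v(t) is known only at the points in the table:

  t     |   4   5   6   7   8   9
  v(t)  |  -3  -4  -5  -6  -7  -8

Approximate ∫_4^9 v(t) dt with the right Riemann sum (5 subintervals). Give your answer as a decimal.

-30

Δt = 1.
Sum = 1·[(-4) + (-5) + (-6) + (-7) + (-8)] = -30.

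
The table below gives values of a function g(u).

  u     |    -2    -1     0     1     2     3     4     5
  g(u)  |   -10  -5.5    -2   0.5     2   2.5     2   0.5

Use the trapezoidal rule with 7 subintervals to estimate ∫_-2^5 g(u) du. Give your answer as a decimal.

Δu = 1.
T_7 = (1/2)·[(-10) + 2·(-5.5) + 2·(-2) + 2·0.5 + 2·2 + 2·2.5 + 2·2 + 0.5] = -5.25.

-5.25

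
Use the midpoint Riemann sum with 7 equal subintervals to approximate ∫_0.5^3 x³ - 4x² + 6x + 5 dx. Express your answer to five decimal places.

Δx = (3 − 0.5)/7 = 5/14.
Midpoints: 19/28, 29/28, 39/28, 1.75, 59/28, 69/28, 79/28.
f(19/28) = 165563/21952, f(29/28) = 176373/21952, f(39/28) = 182183/21952, f(1.75) = 8.609375, f(59/28) = 202803/21952, f(69/28) = 229613/21952, f(79/28) = 275423/21952.
Sum = Δx · [f(19/28) + f(29/28) + f(39/28) + ...].
Sum ≈ 23.11783.

23.11783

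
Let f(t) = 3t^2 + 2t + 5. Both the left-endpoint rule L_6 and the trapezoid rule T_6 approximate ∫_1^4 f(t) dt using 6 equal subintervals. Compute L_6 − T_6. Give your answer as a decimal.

L_6 = 80.625.
T_6 = 93.375.
L_6 − T_6 = -12.75.

-12.75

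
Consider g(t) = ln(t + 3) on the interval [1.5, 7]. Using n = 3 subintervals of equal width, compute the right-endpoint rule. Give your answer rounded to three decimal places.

Δt = (7 − 1.5)/3 = 11/6.
Right endpoints: 10/3, 31/6, 7.
g(10/3) ≈ 1.846, g(31/6) ≈ 2.100, g(7) ≈ 2.303.
Sum = Δt · [g(10/3) + g(31/6) + g(7)].
Sum ≈ 11.456.

11.456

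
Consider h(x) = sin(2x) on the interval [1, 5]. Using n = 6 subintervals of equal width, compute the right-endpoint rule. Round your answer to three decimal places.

-0.305

Δx = (5 − 1)/6 = 2/3.
Right endpoints: 5/3, 7/3, 3, 11/3, 13/3, 5.
h(5/3) ≈ -0.191, h(7/3) ≈ -0.999, h(3) ≈ -0.279, h(11/3) ≈ 0.867, h(13/3) ≈ 0.688, h(5) ≈ -0.544.
Sum = Δx · [h(5/3) + h(7/3) + h(3) + ...].
Sum ≈ -0.305.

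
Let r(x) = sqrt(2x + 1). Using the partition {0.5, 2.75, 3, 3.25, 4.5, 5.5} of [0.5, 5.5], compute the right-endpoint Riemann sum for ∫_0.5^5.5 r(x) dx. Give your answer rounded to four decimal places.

14.4994

Subinterval widths: 2.25, 0.25, 0.25, 1.25, 1.
Right endpoints: 2.75, 3, 3.25, 4.5, 5.5.
r(2.75) ≈ 2.5495, r(3) ≈ 2.6458, r(3.25) ≈ 2.7386, r(4.5) ≈ 3.1623, r(5.5) ≈ 3.4641.
Sum = Σ Δx_i · r(x_i).
Sum ≈ 14.4994.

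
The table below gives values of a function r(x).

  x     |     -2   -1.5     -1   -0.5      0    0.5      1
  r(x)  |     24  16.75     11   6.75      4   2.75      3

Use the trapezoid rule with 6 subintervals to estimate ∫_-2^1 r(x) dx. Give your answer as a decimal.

Δx = 0.5.
T_6 = (0.5/2)·[24 + 2·16.75 + 2·11 + 2·6.75 + 2·4 + 2·2.75 + 3] = 27.375.

27.375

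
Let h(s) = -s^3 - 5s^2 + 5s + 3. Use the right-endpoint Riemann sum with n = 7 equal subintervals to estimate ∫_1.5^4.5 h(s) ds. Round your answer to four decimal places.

Δs = (4.5 − 1.5)/7 = 3/7.
Right endpoints: 27/14, 33/14, 39/14, 45/14, 51/14, 57/14, 4.5.
h(27/14) = -36021/2744, h(33/14) = -71595/2744, h(39/14) = -119337/2744, h(45/14) = -180543/2744, h(51/14) = -256509/2744, h(57/14) = -348531/2744, h(4.5) = -166.875.
Sum = Δs · [h(27/14) + h(33/14) + h(39/14) + ...].
Sum ≈ -229.6607.

-229.6607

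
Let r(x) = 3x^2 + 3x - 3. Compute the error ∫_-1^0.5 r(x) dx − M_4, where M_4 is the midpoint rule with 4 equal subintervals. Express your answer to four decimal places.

Exact integral: ∫_-1^0.5 r(x) dx = -4.5.
M_4 ≈ -4.552734.
Error ≈ -4.5 − (-4.552734) ≈ 0.0527.

0.0527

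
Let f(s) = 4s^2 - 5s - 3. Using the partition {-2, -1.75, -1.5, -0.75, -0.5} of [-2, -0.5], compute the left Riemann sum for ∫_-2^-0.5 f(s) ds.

Subinterval widths: 0.25, 0.25, 0.75, 0.25.
Left endpoints: -2, -1.75, -1.5, -0.75.
f(-2) = 23, f(-1.75) = 18, f(-1.5) = 13.5, f(-0.75) = 3.
Sum = Σ Δs_i · f(s_i).
Sum = 21.125.

21.125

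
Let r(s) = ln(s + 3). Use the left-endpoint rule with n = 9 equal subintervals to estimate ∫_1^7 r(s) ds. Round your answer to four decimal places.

11.1697

Δs = (7 − 1)/9 = 2/3.
Left endpoints: 1, 5/3, 7/3, 3, 11/3, 13/3, 5, 17/3, 19/3.
r(1) ≈ 1.3863, r(5/3) ≈ 1.5404, r(7/3) ≈ 1.6740, r(3) ≈ 1.7918, r(11/3) ≈ 1.8971, r(13/3) ≈ 1.9924, r(5) ≈ 2.0794, r(17/3) ≈ 2.1595, r(19/3) ≈ 2.2336.
Sum = Δs · [r(1) + r(5/3) + r(7/3) + ...].
Sum ≈ 11.1697.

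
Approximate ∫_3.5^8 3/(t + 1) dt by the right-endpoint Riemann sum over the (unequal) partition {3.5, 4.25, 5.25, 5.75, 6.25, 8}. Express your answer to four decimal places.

1.9210

Subinterval widths: 0.75, 1, 0.5, 0.5, 1.75.
Right endpoints: 4.25, 5.25, 5.75, 6.25, 8.
f(4.25) = 4/7, f(5.25) = 0.48, f(5.75) = 4/9, f(6.25) = 12/29, f(8) = 1/3.
Sum = Σ Δt_i · f(t_i).
Sum ≈ 1.9210.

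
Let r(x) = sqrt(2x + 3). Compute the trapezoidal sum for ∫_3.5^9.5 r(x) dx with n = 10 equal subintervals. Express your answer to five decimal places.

23.85237

Δx = (9.5 − 3.5)/10 = 0.6.
r(3.5) ≈ 3.16228, r(4.1) ≈ 3.34664, r(4.7) ≈ 3.52136, r(5.3) ≈ 3.68782, r(5.9) ≈ 3.84708, r(6.5) ≈ 4.00000, r(7.1) ≈ 4.14729, r(7.7) ≈ 4.28952, r(8.3) ≈ 4.42719, r(8.9) ≈ 4.56070, r(9.5) ≈ 4.69042.
T_10 = (Δx/2)·[r(x_0) + 2r(x_1) + ... + 2r(x_{9}) + r(x_10)].
Sum ≈ 23.85237.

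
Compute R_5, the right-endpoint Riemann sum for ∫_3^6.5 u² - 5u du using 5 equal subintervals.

5.215

Δu = (6.5 − 3)/5 = 0.7.
Right endpoints: 3.7, 4.4, 5.1, 5.8, 6.5.
f(3.7) = -4.81, f(4.4) = -2.64, f(5.1) = 0.51, f(5.8) = 4.64, f(6.5) = 9.75.
Sum = Δu · [f(3.7) + f(4.4) + f(5.1) + f(5.8) + f(6.5)].
Sum = 5.215.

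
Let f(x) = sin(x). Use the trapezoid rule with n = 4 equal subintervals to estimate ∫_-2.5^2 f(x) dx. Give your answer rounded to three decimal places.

-0.344

Δx = (2 − (-2.5))/4 = 1.125.
f(-2.5) ≈ -0.598, f(-1.375) ≈ -0.981, f(-0.25) ≈ -0.247, f(0.875) ≈ 0.768, f(2) ≈ 0.909.
T_4 = (Δx/2)·[f(x_0) + 2f(x_1) + 2f(x_2) + 2f(x_3) + f(x_4)].
Sum ≈ -0.344.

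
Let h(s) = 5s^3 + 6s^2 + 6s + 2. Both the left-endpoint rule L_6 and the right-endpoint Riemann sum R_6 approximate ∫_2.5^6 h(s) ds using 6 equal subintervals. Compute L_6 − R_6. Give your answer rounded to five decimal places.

-700.80208

L_6 ≈ 1731.6158854.
R_6 = 2432.41796875.
L_6 − R_6 ≈ -700.80208.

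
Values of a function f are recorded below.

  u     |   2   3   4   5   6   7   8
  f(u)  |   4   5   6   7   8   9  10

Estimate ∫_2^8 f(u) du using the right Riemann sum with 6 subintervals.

Δu = 1.
Sum = 1·[5 + 6 + 7 + 8 + 9 + 10] = 45.

45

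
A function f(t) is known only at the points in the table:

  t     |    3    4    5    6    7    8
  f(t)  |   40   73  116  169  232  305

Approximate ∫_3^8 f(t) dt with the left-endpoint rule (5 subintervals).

Δt = 1.
Sum = 1·[40 + 73 + 116 + 169 + 232] = 630.

630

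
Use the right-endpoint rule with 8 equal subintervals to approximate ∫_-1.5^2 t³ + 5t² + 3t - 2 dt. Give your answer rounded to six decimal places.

24.658936

Δt = (2 − (-1.5))/8 = 0.4375.
Right endpoints: -1.0625, -0.625, -0.1875, 0.25, 0.6875, 1.125, 1.5625, 2.
f(-1.0625) = -3041/4096, f(-0.625) = -1109/512, f(-0.1875) = -9803/4096, f(0.25) = -0.921875, f(0.6875) = 11267/4096, f(1.125) = 4673/512, f(1.5625) = 76633/4096, f(2) = 32.
Sum = Δt · [f(-1.0625) + f(-0.625) + f(-0.1875) + ...].
Sum ≈ 24.658936.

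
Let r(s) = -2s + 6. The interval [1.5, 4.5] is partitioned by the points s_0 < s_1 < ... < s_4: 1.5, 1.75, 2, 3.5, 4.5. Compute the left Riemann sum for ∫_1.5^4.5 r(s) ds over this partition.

3.375

Subinterval widths: 0.25, 0.25, 1.5, 1.
Left endpoints: 1.5, 1.75, 2, 3.5.
r(1.5) = 3, r(1.75) = 2.5, r(2) = 2, r(3.5) = -1.
Sum = Σ Δs_i · r(s_i).
Sum = 3.375.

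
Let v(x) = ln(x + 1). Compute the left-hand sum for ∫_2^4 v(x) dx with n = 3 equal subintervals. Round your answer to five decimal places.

2.57615

Δx = (4 − 2)/3 = 2/3.
Left endpoints: 2, 8/3, 10/3.
v(2) ≈ 1.09861, v(8/3) ≈ 1.29928, v(10/3) ≈ 1.46634.
Sum = Δx · [v(2) + v(8/3) + v(10/3)].
Sum ≈ 2.57615.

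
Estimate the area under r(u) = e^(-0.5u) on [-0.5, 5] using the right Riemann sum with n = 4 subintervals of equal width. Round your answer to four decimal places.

Δu = (5 − (-0.5))/4 = 1.375.
Right endpoints: 0.875, 2.25, 3.625, 5.
r(0.875) ≈ 0.6456, r(2.25) ≈ 0.3247, r(3.625) ≈ 0.1632, r(5) ≈ 0.0821.
Sum = Δu · [r(0.875) + r(2.25) + r(3.625) + r(5)].
Sum ≈ 1.6715.

1.6715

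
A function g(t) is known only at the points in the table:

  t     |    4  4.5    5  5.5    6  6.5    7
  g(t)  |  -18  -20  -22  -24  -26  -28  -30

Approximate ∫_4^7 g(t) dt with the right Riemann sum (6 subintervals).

-75

Δt = 0.5.
Sum = 0.5·[(-20) + (-22) + (-24) + (-26) + (-28) + (-30)] = -75.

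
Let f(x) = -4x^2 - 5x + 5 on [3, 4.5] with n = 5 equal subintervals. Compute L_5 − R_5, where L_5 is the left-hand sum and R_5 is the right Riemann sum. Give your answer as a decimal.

15.75

L_5 = -98.34.
R_5 = -114.09.
L_5 − R_5 = 15.75.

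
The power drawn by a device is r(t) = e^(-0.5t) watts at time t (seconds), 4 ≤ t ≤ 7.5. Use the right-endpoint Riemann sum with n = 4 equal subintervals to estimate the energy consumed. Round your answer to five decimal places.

Δt = (7.5 − 4)/4 = 0.875.
Right endpoints: 4.875, 5.75, 6.625, 7.5.
r(4.875) ≈ 0.08738, r(5.75) ≈ 0.05642, r(6.625) ≈ 0.03642, r(7.5) ≈ 0.02352.
Sum = Δt · [r(4.875) + r(5.75) + r(6.625) + r(7.5)].
Sum ≈ 0.17827.

0.17827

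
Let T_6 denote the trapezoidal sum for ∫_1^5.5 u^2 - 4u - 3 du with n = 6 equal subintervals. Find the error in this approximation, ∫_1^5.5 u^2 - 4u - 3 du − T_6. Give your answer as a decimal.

-0.421875

Exact integral: ∫_1^5.5 f(u) du = -16.875.
T_6 = -16.453125.
Error = -16.875 − (-16.453125) = -0.421875.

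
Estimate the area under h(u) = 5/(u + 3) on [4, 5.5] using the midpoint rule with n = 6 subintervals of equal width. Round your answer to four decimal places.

Δu = (5.5 − 4)/6 = 0.25.
Midpoints: 4.125, 4.375, 4.625, 4.875, 5.125, 5.375.
h(4.125) = 40/57, h(4.375) = 40/59, h(4.625) = 40/61, h(4.875) = 40/63, h(5.125) = 8/13, h(5.375) = 40/67.
Sum = Δu · [h(4.125) + h(4.375) + h(4.625) + ...].
Sum ≈ 0.9707.

0.9707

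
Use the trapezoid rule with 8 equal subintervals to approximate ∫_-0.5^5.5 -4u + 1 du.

Δu = (5.5 − (-0.5))/8 = 0.75.
f(-0.5) = 3, f(0.25) = 0, f(1) = -3, f(1.75) = -6, f(2.5) = -9, f(3.25) = -12, f(4) = -15, f(4.75) = -18, f(5.5) = -21.
T_8 = (Δu/2)·[f(u_0) + 2f(u_1) + ... + 2f(u_{7}) + f(u_8)].
Sum = -54.

-54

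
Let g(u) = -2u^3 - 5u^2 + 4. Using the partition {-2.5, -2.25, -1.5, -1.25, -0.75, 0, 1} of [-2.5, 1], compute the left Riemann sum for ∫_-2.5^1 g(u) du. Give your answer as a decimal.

Subinterval widths: 0.25, 0.75, 0.25, 0.5, 0.75, 1.
Left endpoints: -2.5, -2.25, -1.5, -1.25, -0.75, 0.
g(-2.5) = 4, g(-2.25) = 1.46875, g(-1.5) = -0.5, g(-1.25) = 0.09375, g(-0.75) = 2.03125, g(0) = 4.
Sum = Σ Δu_i · g(u_i).
Sum = 7.546875.

7.546875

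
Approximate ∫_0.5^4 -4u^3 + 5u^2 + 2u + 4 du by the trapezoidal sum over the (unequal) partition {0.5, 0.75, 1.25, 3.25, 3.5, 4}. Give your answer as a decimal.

-150.140625

Subinterval widths: 0.25, 0.5, 2, 0.25, 0.5.
f(0.5) = 5.75, f(0.75) = 6.625, f(1.25) = 6.5, f(3.25) = -74, f(3.5) = -99.25, f(4) = -164.
On each subinterval the trapezoid contributes (Δu_i/2)·[f(u_{i-1}) + f(u_i)].
Sum = -150.140625.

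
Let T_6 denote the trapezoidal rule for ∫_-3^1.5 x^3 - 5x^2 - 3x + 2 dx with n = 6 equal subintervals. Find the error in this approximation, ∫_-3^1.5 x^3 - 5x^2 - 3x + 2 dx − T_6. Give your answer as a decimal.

Exact integral: ∫_-3^1.5 f(x) dx = -50.484375.
T_6 = -53.54296875.
Error = -50.484375 − (-53.54296875) = 3.05859375.

3.05859375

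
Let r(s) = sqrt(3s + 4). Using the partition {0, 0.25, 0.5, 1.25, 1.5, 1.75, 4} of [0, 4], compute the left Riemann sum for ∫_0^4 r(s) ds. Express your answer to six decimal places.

Subinterval widths: 0.25, 0.25, 0.75, 0.25, 0.25, 2.25.
Left endpoints: 0, 0.25, 0.5, 1.25, 1.5, 1.75.
r(0) ≈ 2.000000, r(0.25) ≈ 2.179449, r(0.5) ≈ 2.345208, r(1.25) ≈ 2.783882, r(1.5) ≈ 2.915476, r(1.75) ≈ 3.041381.
Sum = Σ Δs_i · r(s_i).
Sum ≈ 11.071716.

11.071716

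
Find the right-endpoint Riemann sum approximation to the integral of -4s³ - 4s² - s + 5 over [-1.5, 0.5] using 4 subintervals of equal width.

9.5

Δs = (0.5 − (-1.5))/4 = 0.5.
Right endpoints: -1, -0.5, 0, 0.5.
f(-1) = 6, f(-0.5) = 5, f(0) = 5, f(0.5) = 3.
Sum = Δs · [f(-1) + f(-0.5) + f(0) + f(0.5)].
Sum = 9.5.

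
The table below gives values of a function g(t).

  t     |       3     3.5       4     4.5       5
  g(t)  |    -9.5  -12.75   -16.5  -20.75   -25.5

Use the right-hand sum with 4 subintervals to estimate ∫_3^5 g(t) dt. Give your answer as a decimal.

Δt = 0.5.
Sum = 0.5·[(-12.75) + (-16.5) + (-20.75) + (-25.5)] = -37.75.

-37.75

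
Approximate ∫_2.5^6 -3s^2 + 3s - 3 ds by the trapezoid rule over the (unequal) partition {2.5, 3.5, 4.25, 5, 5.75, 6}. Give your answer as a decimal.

Subinterval widths: 1, 0.75, 0.75, 0.75, 0.25.
f(2.5) = -14.25, f(3.5) = -29.25, f(4.25) = -44.4375, f(5) = -63, f(5.75) = -84.9375, f(6) = -93.
On each subinterval the trapezoid contributes (Δs_i/2)·[f(s_{i-1}) + f(s_i)].
Sum = -167.390625.

-167.390625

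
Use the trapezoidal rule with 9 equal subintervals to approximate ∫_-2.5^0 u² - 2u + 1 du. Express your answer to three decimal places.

Δu = (0 − (-2.5))/9 = 5/18.
f(-2.5) = 12.25, f(-20/9) = 841/81, f(-35/18) = 2809/324, f(-5/3) = 64/9, f(-25/18) = 1849/324, f(-10/9) = 361/81, f(-5/6) = 121/36, f(-5/9) = 196/81, f(-5/18) = 529/324, f(0) = 1.
T_9 = (Δu/2)·[f(u_0) + 2f(u_1) + ... + 2f(u_{8}) + f(u_9)].
Sum ≈ 13.990.

13.990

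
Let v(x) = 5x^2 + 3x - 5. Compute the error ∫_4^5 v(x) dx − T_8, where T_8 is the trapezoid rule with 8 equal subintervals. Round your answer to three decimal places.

-0.013

Exact integral: ∫_4^5 v(x) dx ≈ 110.16667.
T_8 = 110.1796875.
Error ≈ 110.16667 − 110.1796875 ≈ -0.013.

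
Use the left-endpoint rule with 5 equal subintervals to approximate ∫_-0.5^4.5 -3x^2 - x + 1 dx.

Δx = (4.5 − (-0.5))/5 = 1.
Left endpoints: -0.5, 0.5, 1.5, 2.5, 3.5.
f(-0.5) = 0.75, f(0.5) = -0.25, f(1.5) = -7.25, f(2.5) = -20.25, f(3.5) = -39.25.
Sum = Δx · [f(-0.5) + f(0.5) + f(1.5) + f(2.5) + f(3.5)].
Sum = -66.25.

-66.25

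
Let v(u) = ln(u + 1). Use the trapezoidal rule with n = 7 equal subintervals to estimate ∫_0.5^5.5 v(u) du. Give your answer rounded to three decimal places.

6.537

Δu = (5.5 − 0.5)/7 = 5/7.
v(0.5) ≈ 0.405, v(17/14) ≈ 0.795, v(27/14) ≈ 1.075, v(37/14) ≈ 1.293, v(47/14) ≈ 1.472, v(57/14) ≈ 1.624, v(67/14) ≈ 1.755, v(5.5) ≈ 1.872.
T_7 = (Δu/2)·[v(u_0) + 2v(u_1) + ... + 2v(u_{6}) + v(u_7)].
Sum ≈ 6.537.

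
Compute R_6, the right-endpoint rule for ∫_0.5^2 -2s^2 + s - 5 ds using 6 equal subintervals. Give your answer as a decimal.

Δs = (2 − 0.5)/6 = 0.25.
Right endpoints: 0.75, 1, 1.25, 1.5, 1.75, 2.
f(0.75) = -5.375, f(1) = -6, f(1.25) = -6.875, f(1.5) = -8, f(1.75) = -9.375, f(2) = -11.
Sum = Δs · [f(0.75) + f(1) + f(1.25) + ...].
Sum = -11.65625.

-11.65625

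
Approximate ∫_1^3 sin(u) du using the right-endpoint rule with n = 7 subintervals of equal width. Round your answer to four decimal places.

Δu = (3 − 1)/7 = 2/7.
Right endpoints: 9/7, 11/7, 13/7, 15/7, 17/7, 19/7, 3.
f(9/7) ≈ 0.9596, f(11/7) ≈ 1.0000, f(13/7) ≈ 0.9593, f(15/7) ≈ 0.8408, f(17/7) ≈ 0.6541, f(19/7) ≈ 0.4144, f(3) ≈ 0.1411.
Sum = Δu · [f(9/7) + f(11/7) + f(13/7) + ...].
Sum ≈ 1.4198.

1.4198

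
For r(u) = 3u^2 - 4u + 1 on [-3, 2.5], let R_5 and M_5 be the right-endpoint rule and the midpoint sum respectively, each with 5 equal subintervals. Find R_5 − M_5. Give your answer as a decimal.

-11.64625

R_5 = 40.315.
M_5 = 51.96125.
R_5 − M_5 = -11.64625.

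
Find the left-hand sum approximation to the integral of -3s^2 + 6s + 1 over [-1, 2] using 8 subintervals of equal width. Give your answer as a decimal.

Δs = (2 − (-1))/8 = 0.375.
Left endpoints: -1, -0.625, -0.25, 0.125, 0.5, 0.875, 1.25, 1.625.
f(-1) = -8, f(-0.625) = -3.921875, f(-0.25) = -0.6875, f(0.125) = 1.703125, f(0.5) = 3.25, f(0.875) = 3.953125, f(1.25) = 3.8125, f(1.625) = 2.828125.
Sum = Δs · [f(-1) + f(-0.625) + f(-0.25) + ...].
Sum = 1.1015625.

1.1015625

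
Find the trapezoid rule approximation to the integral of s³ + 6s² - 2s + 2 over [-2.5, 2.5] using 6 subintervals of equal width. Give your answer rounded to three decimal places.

Δs = (2.5 − (-2.5))/6 = 5/6.
f(-2.5) = 28.875, f(-5/3) = 469/27, f(-5/6) = 1567/216, f(0) = 2, f(5/6) = 1097/216, f(5/3) = 539/27, f(2.5) = 50.125.
T_6 = (Δs/2)·[f(s_0) + 2f(s_1) + ... + 2f(s_{5}) + f(s_6)].
Sum ≈ 75.972.

75.972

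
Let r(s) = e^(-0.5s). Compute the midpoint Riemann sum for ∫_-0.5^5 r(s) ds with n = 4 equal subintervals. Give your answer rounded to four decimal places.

2.3572

Δs = (5 − (-0.5))/4 = 1.375.
Midpoints: 0.1875, 1.5625, 2.9375, 4.3125.
r(0.1875) ≈ 0.9105, r(1.5625) ≈ 0.4578, r(2.9375) ≈ 0.2302, r(4.3125) ≈ 0.1158.
Sum = Δs · [r(0.1875) + r(1.5625) + r(2.9375) + r(4.3125)].
Sum ≈ 2.3572.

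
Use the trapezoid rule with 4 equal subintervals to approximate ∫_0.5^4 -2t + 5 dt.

Δt = (4 − 0.5)/4 = 0.875.
f(0.5) = 4, f(1.375) = 2.25, f(2.25) = 0.5, f(3.125) = -1.25, f(4) = -3.
T_4 = (Δt/2)·[f(t_0) + 2f(t_1) + 2f(t_2) + 2f(t_3) + f(t_4)].
Sum = 1.75.

1.75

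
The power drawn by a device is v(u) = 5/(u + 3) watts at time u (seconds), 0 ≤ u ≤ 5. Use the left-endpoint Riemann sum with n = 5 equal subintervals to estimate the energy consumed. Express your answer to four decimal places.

Δu = (5 − 0)/5 = 1.
Left endpoints: 0, 1, 2, 3, 4.
v(0) = 5/3, v(1) = 1.25, v(2) = 1, v(3) = 5/6, v(4) = 5/7.
Sum = Δu · [v(0) + v(1) + v(2) + v(3) + v(4)].
Sum ≈ 5.4643.

5.4643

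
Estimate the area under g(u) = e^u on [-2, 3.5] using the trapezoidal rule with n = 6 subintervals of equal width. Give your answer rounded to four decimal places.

Δu = (3.5 − (-2))/6 = 11/12.
g(-2) ≈ 0.1353, g(-13/12) ≈ 0.3385, g(-1/6) ≈ 0.8465, g(0.75) ≈ 2.1170, g(5/3) ≈ 5.2945, g(31/12) ≈ 13.2412, g(3.5) ≈ 33.1155.
T_6 = (Δu/2)·[g(u_0) + 2g(u_1) + ... + 2g(u_{5}) + g(u_6)].
Sum ≈ 35.2578.

35.2578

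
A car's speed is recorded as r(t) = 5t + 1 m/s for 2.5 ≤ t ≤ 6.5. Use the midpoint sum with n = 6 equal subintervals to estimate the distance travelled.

94

Δt = (6.5 − 2.5)/6 = 2/3.
Midpoints: 17/6, 3.5, 25/6, 29/6, 5.5, 37/6.
r(17/6) = 91/6, r(3.5) = 18.5, r(25/6) = 131/6, r(29/6) = 151/6, r(5.5) = 28.5, r(37/6) = 191/6.
Sum = Δt · [r(17/6) + r(3.5) + r(25/6) + ...].
Sum = 94.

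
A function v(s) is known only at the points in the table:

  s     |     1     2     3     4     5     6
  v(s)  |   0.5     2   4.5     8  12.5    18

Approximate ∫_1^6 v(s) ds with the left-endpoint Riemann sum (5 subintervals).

Δs = 1.
Sum = 1·[0.5 + 2 + 4.5 + 8 + 12.5] = 27.5.

27.5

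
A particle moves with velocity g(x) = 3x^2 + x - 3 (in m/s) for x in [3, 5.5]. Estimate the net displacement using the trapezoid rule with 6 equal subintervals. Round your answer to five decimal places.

Δx = (5.5 − 3)/6 = 5/12.
g(3) = 27, g(41/12) = 35.4375, g(23/6) = 539/12, g(4.25) = 55.4375, g(14/3) = 67, g(61/12) = 3821/48, g(5.5) = 93.25.
T_6 = (Δx/2)·[g(x_0) + 2g(x_1) + ... + 2g(x_{5}) + g(x_6)].
Sum ≈ 142.71701.

142.71701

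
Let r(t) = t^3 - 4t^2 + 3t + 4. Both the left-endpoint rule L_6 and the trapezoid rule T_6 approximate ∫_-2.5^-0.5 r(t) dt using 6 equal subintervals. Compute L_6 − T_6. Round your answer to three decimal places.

-7.583

L_6 ≈ -39.31481.
T_6 ≈ -31.73148.
L_6 − T_6 ≈ -7.583.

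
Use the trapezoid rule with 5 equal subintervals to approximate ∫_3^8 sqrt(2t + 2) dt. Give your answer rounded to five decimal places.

Δt = (8 − 3)/5 = 1.
f(3) ≈ 2.82843, f(4) ≈ 3.16228, f(5) ≈ 3.46410, f(6) ≈ 3.74166, f(7) ≈ 4.00000, f(8) ≈ 4.24264.
T_5 = (Δt/2)·[f(t_0) + 2f(t_1) + ... + 2f(t_{4}) + f(t_5)].
Sum ≈ 17.90357.

17.90357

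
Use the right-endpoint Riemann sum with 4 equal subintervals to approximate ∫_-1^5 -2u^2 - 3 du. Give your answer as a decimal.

Δu = (5 − (-1))/4 = 1.5.
Right endpoints: 0.5, 2, 3.5, 5.
f(0.5) = -3.5, f(2) = -11, f(3.5) = -27.5, f(5) = -53.
Sum = Δu · [f(0.5) + f(2) + f(3.5) + f(5)].
Sum = -142.5.

-142.5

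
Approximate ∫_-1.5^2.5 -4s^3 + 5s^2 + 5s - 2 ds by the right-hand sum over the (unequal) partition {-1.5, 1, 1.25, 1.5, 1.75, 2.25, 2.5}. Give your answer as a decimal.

1.34375

Subinterval widths: 2.5, 0.25, 0.25, 0.25, 0.5, 0.25.
Right endpoints: 1, 1.25, 1.5, 1.75, 2.25, 2.5.
f(1) = 4, f(1.25) = 4.25, f(1.5) = 3.25, f(1.75) = 0.625, f(2.25) = -11, f(2.5) = -20.75.
Sum = Σ Δs_i · f(s_i).
Sum = 1.34375.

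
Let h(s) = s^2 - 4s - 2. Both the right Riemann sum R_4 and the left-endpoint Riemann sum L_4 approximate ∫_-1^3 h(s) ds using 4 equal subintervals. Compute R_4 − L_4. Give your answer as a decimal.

R_4 = -18.
L_4 = -10.
R_4 − L_4 = -8.

-8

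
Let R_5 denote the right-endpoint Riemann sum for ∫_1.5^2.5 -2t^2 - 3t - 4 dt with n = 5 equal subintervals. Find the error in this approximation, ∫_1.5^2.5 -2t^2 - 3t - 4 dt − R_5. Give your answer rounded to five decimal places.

1.11333

Exact integral: ∫_1.5^2.5 f(t) dt ≈ -18.1666667.
R_5 = -19.28.
Error ≈ -18.1666667 − (-19.28) ≈ 1.11333.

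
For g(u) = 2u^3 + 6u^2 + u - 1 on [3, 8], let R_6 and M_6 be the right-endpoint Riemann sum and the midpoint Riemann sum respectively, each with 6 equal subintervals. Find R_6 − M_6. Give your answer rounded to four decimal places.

R_6 ≈ 3566.319444.
M_6 ≈ 2988.715278.
R_6 − M_6 ≈ 577.6042.

577.6042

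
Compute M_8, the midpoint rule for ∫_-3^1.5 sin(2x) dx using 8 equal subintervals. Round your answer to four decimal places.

1.0285

Δx = (1.5 − (-3))/8 = 0.5625.
Midpoints: -2.71875, -2.15625, -1.59375, -1.03125, -0.46875, 0.09375, 0.65625, 1.21875.
f(-2.71875) ≈ 0.7484, f(-2.15625) ≈ 0.9211, f(-1.59375) ≈ 0.0459, f(-1.03125) ≈ -0.8815, f(-0.46875) ≈ -0.8061, f(0.09375) ≈ 0.1864, f(0.65625) ≈ 0.9668, f(1.21875) ≈ 0.6473.
Sum = Δx · [f(-2.71875) + f(-2.15625) + f(-1.59375) + ...].
Sum ≈ 1.0285.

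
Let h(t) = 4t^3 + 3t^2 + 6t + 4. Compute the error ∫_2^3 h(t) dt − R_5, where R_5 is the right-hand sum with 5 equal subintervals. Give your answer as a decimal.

-9.92

Exact integral: ∫_2^3 h(t) dt = 103.
R_5 = 112.92.
Error = 103 − 112.92 = -9.92.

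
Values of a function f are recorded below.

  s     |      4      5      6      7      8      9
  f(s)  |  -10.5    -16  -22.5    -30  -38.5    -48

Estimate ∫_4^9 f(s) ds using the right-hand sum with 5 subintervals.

Δs = 1.
Sum = 1·[(-16) + (-22.5) + (-30) + (-38.5) + (-48)] = -155.

-155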